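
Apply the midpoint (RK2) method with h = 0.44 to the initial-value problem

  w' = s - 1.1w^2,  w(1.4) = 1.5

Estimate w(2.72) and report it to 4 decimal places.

Midpoint: k1 = f(s_n, w_n); k2 = f(s_n + h/2, w_n + (h/2)·k1); w_{n+1} = w_n + h·k2.
s=1.400000, w=1.500000:
  k1 = f(1.400000, 1.500000) = -1.075000
  k2 = f(1.620000, 1.263500) = -0.136075
  w ← 1.500000 + 0.44·(-0.136075) = 1.440127
s=1.840000, w=1.440127:
  k1 = f(1.840000, 1.440127) = -0.441362
  k2 = f(2.060000, 1.343027) = 0.075906
  w ← 1.440127 + 0.44·0.075906 = 1.473525
s=2.280000, w=1.473525:
  k1 = f(2.280000, 1.473525) = -0.108404
  k2 = f(2.500000, 1.449676) = 0.188282
  w ← 1.473525 + 0.44·0.188282 = 1.556370
w(2.72) ≈ 1.5564

1.5564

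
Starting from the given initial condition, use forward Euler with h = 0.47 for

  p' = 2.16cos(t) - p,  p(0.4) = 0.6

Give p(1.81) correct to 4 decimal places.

Euler: p_{n+1} = p_n + h·f(t_n, p_n).
t=0.400000, p=0.600000: f=1.389492 → p ← 0.600000 + 0.47·1.389492 = 1.253061
t=0.870000, p=1.253061: f=0.139764 → p ← 1.253061 + 0.47·0.139764 = 1.318750
t=1.340000, p=1.318750: f=-0.824644 → p ← 1.318750 + 0.47·(-0.824644) = 0.931168
p(1.81) ≈ 0.9312

0.9312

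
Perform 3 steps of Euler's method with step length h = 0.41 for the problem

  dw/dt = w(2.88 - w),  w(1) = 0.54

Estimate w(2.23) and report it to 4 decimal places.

Euler: w_{n+1} = w_n + h·f(t_n, w_n).
t=1.000000, w=0.540000: f=1.263600 → w ← 0.540000 + 0.41·1.263600 = 1.058076
t=1.410000, w=1.058076: f=1.927734 → w ← 1.058076 + 0.41·1.927734 = 1.848447
t=1.820000, w=1.848447: f=1.906771 → w ← 1.848447 + 0.41·1.906771 = 2.630223
w(2.23) ≈ 2.6302

2.6302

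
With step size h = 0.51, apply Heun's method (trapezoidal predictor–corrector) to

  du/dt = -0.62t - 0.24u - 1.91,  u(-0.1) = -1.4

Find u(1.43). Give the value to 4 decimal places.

-3.9837

Heun: k1 = f(t_n, u_n); k2 = f(t_n + h, u_n + h·k1); u_{n+1} = u_n + (h/2)·(k1 + k2).
t=-0.100000, u=-1.400000:
  k1 = f(-0.100000, -1.400000) = -1.512000
  k2 = f(0.410000, -2.171120) = -1.643131
  u ← -1.400000 + (0.51/2)·(-1.512000 + (-1.643131)) = -2.204558
t=0.410000, u=-2.204558:
  k1 = f(0.410000, -2.204558) = -1.635106
  k2 = f(0.920000, -3.038463) = -1.751169
  u ← -2.204558 + (0.51/2)·(-1.635106 + (-1.751169)) = -3.068059
t=0.920000, u=-3.068059:
  k1 = f(0.920000, -3.068059) = -1.744066
  k2 = f(1.430000, -3.957532) = -1.846792
  u ← -3.068059 + (0.51/2)·(-1.744066 + (-1.846792)) = -3.983727
u(1.43) ≈ -3.9837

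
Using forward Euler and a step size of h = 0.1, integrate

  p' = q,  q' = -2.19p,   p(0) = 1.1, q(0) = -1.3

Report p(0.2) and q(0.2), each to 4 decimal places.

Euler on (p,q): p_{n+1} = p_n + h·p', q_{n+1} = q_n + h·q'.
0.000000: (1.100000, -1.300000); f=(-1.300000, -2.409000) → (0.970000, -1.540900)
0.100000: (0.970000, -1.540900); f=(-1.540900, -2.124300) → (0.815910, -1.753330)
(p(0.2), q(0.2)) ≈ (0.8159, -1.7533)

0.8159, -1.7533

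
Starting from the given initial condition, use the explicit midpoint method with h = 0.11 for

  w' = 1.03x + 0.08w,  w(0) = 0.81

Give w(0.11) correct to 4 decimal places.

0.8234

Midpoint: k1 = f(x_n, w_n); k2 = f(x_n + h/2, w_n + (h/2)·k1); w_{n+1} = w_n + h·k2.
x=0.000000, w=0.810000:
  k1 = f(0.000000, 0.810000) = 0.064800
  k2 = f(0.055000, 0.813564) = 0.121735
  w ← 0.810000 + 0.11·0.121735 = 0.823391
w(0.11) ≈ 0.8234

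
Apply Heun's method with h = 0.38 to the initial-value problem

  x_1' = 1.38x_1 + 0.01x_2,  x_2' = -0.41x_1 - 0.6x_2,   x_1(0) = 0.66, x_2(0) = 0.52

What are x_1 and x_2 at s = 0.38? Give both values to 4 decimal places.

Heun on (x_1,x_2): k1 = f(s_n, state_n); k2 = f(s_n + h, state_n + h·k1); state_{n+1} = state_n + (h/2)·(k1 + k2).
0.000000: (0.660000, 0.520000)
  k1 = (0.916000, -0.582600)
  predictor → (1.008080, 0.298612)
  k2 = (1.394137, -0.592480)
  → (1.098926, 0.296735)
(x_1(0.38), x_2(0.38)) ≈ (1.0989, 0.2967)

1.0989, 0.2967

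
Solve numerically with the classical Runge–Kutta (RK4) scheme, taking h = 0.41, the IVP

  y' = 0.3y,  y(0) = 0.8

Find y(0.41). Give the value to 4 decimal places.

RK4: k1 = f(t_n, y_n); k2 = f(t_n + h/2, y_n + (h/2)·k1); k3 = f(t_n + h/2, y_n + (h/2)·k2); k4 = f(t_n + h, y_n + h·k3); y_{n+1} = y_n + (h/6)·(k1 + 2k2 + 2k3 + k4).
t=0.000000, y=0.800000:
  k1 = f(0.000000, 0.800000) = 0.240000
  k2 = f(0.205000, 0.849200) = 0.254760
  k3 = f(0.205000, 0.852226) = 0.255668
  k4 = f(0.410000, 0.904824) = 0.271447
  y ← 0.800000 + (0.41/6)·(k1 + 2k2 + 2k3 + k4) = 0.904707
y(0.41) ≈ 0.9047

0.9047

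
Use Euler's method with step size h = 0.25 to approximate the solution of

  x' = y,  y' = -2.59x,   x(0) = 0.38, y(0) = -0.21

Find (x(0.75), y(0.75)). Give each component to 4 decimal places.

Euler on (x,y): x_{n+1} = x_n + h·x', y_{n+1} = y_n + h·y'.
0.000000: (0.380000, -0.210000); f=(-0.210000, -0.984200) → (0.327500, -0.456050)
0.250000: (0.327500, -0.456050); f=(-0.456050, -0.848225) → (0.213488, -0.668106)
0.500000: (0.213488, -0.668106); f=(-0.668106, -0.552933) → (0.046461, -0.806339)
(x(0.75), y(0.75)) ≈ (0.0465, -0.8063)

0.0465, -0.8063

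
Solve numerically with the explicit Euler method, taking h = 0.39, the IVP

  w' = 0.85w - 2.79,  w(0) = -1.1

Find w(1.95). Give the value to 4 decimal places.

-15.0582

Euler: w_{n+1} = w_n + h·f(t_n, w_n).
t=0.000000, w=-1.100000: f=-3.725000 → w ← -1.100000 + 0.39·(-3.725000) = -2.552750
t=0.390000, w=-2.552750: f=-4.959837 → w ← -2.552750 + 0.39·(-4.959837) = -4.487087
t=0.780000, w=-4.487087: f=-6.604024 → w ← -4.487087 + 0.39·(-6.604024) = -7.062656
t=1.170000, w=-7.062656: f=-8.793257 → w ← -7.062656 + 0.39·(-8.793257) = -10.492026
t=1.560000, w=-10.492026: f=-11.708222 → w ← -10.492026 + 0.39·(-11.708222) = -15.058233
w(1.95) ≈ -15.0582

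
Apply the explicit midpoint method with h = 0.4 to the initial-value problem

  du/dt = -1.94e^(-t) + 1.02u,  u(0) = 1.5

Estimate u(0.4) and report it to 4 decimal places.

1.4432

Midpoint: k1 = f(t_n, u_n); k2 = f(t_n + h/2, u_n + (h/2)·k1); u_{n+1} = u_n + h·k2.
t=0.000000, u=1.500000:
  k1 = f(0.000000, 1.500000) = -0.410000
  k2 = f(0.200000, 1.418000) = -0.141978
  u ← 1.500000 + 0.4·(-0.141978) = 1.443209
u(0.4) ≈ 1.4432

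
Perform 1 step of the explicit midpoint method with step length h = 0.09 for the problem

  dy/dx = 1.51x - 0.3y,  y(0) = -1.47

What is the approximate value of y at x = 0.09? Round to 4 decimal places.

-1.4247

Midpoint: k1 = f(x_n, y_n); k2 = f(x_n + h/2, y_n + (h/2)·k1); y_{n+1} = y_n + h·k2.
x=0.000000, y=-1.470000:
  k1 = f(0.000000, -1.470000) = 0.441000
  k2 = f(0.045000, -1.450155) = 0.502996
  y ← -1.470000 + 0.09·0.502996 = -1.424730
y(0.09) ≈ -1.4247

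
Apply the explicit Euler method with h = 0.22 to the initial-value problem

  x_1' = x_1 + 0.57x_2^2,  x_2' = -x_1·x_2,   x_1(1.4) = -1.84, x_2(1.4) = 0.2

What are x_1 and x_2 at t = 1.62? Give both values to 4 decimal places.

-2.2398, 0.2810

Euler on (x_1,x_2): x_1_{n+1} = x_1_n + h·x_1', x_2_{n+1} = x_2_n + h·x_2'.
1.400000: (-1.840000, 0.200000); f=(-1.817200, 0.368000) → (-2.239784, 0.280960)
(x_1(1.62), x_2(1.62)) ≈ (-2.2398, 0.2810)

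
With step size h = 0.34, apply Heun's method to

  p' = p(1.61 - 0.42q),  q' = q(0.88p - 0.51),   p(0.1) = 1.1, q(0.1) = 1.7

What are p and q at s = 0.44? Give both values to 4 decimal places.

Heun on (p,q): k1 = f(s_n, state_n); k2 = f(s_n + h, state_n + h·k1); state_{n+1} = state_n + (h/2)·(k1 + k2).
0.100000: (1.100000, 1.700000)
  k1 = (0.985600, 0.778600)
  predictor → (1.435104, 1.964724)
  k2 = (1.126292, 1.479224)
  → (1.459022, 2.083830)
(p(0.44), q(0.44)) ≈ (1.4590, 2.0838)

1.4590, 2.0838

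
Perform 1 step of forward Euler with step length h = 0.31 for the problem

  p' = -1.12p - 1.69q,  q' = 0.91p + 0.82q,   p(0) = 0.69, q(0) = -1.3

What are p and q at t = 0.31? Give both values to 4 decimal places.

Euler on (p,q): p_{n+1} = p_n + h·p', q_{n+1} = q_n + h·q'.
0.000000: (0.690000, -1.300000); f=(1.424200, -0.438100) → (1.131502, -1.435811)
(p(0.31), q(0.31)) ≈ (1.1315, -1.4358)

1.1315, -1.4358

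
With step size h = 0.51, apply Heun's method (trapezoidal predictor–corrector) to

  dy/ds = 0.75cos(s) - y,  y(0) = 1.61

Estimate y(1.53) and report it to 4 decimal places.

0.6536

Heun: k1 = f(s_n, y_n); k2 = f(s_n + h, y_n + h·k1); y_{n+1} = y_n + (h/2)·(k1 + k2).
s=0.000000, y=1.610000:
  k1 = f(0.000000, 1.610000) = -0.860000
  k2 = f(0.510000, 1.171400) = -0.516842
  y ← 1.610000 + (0.51/2)·(-0.860000 + (-0.516842)) = 1.258905
s=0.510000, y=1.258905:
  k1 = f(0.510000, 1.258905) = -0.604347
  k2 = f(1.020000, 0.950688) = -0.558164
  y ← 1.258905 + (0.51/2)·(-0.604347 + (-0.558164)) = 0.962465
s=1.020000, y=0.962465:
  k1 = f(1.020000, 0.962465) = -0.569941
  k2 = f(1.530000, 0.671795) = -0.641207
  y ← 0.962465 + (0.51/2)·(-0.569941 + (-0.641207)) = 0.653623
y(1.53) ≈ 0.6536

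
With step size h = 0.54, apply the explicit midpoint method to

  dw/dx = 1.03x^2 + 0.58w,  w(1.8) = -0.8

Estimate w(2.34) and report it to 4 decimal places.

Midpoint: k1 = f(x_n, w_n); k2 = f(x_n + h/2, w_n + (h/2)·k1); w_{n+1} = w_n + h·k2.
x=1.800000, w=-0.800000:
  k1 = f(1.800000, -0.800000) = 2.873200
  k2 = f(2.070000, -0.024236) = 4.399390
  w ← -0.800000 + 0.54·4.399390 = 1.575671
w(2.34) ≈ 1.5757

1.5757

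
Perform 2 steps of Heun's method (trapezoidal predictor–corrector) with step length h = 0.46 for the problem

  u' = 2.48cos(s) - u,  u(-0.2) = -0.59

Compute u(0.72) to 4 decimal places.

1.0314

Heun: k1 = f(s_n, u_n); k2 = f(s_n + h, u_n + h·k1); u_{n+1} = u_n + (h/2)·(k1 + k2).
s=-0.200000, u=-0.590000:
  k1 = f(-0.200000, -0.590000) = 3.020565
  k2 = f(0.260000, 0.799460) = 1.597187
  u ← -0.590000 + (0.46/2)·(3.020565 + 1.597187) = 0.472083
s=0.260000, u=0.472083:
  k1 = f(0.260000, 0.472083) = 1.924564
  k2 = f(0.720000, 1.357383) = 0.507096
  u ← 0.472083 + (0.46/2)·(1.924564 + 0.507096) = 1.031365
u(0.72) ≈ 1.0314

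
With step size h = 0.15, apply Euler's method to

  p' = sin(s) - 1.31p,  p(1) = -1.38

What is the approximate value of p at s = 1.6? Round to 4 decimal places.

Euler: p_{n+1} = p_n + h·f(s_n, p_n).
s=1.000000, p=-1.380000: f=2.649271 → p ← -1.380000 + 0.15·2.649271 = -0.982609
s=1.150000, p=-0.982609: f=2.199982 → p ← -0.982609 + 0.15·2.199982 = -0.652612
s=1.300000, p=-0.652612: f=1.818480 → p ← -0.652612 + 0.15·1.818480 = -0.379840
s=1.450000, p=-0.379840: f=1.490303 → p ← -0.379840 + 0.15·1.490303 = -0.156295
p(1.6) ≈ -0.1563

-0.1563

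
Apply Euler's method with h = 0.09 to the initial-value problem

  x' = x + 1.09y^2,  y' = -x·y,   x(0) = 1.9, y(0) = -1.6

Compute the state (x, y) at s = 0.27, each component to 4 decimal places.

3.0550, -0.7939

Euler on (x,y): x_{n+1} = x_n + h·x', y_{n+1} = y_n + h·y'.
0.000000: (1.900000, -1.600000); f=(4.690400, 3.040000) → (2.322136, -1.326400)
0.090000: (2.322136, -1.326400); f=(4.239813, 3.080081) → (2.703719, -1.049193)
0.180000: (2.703719, -1.049193); f=(3.903597, 2.836722) → (3.055043, -0.793888)
(x(0.27), y(0.27)) ≈ (3.0550, -0.7939)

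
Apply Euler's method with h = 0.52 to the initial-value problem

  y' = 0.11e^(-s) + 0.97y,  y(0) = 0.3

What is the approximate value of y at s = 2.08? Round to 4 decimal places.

1.8508

Euler: y_{n+1} = y_n + h·f(s_n, y_n).
s=0.000000, y=0.300000: f=0.401000 → y ← 0.300000 + 0.52·0.401000 = 0.508520
s=0.520000, y=0.508520: f=0.558662 → y ← 0.508520 + 0.52·0.558662 = 0.799024
s=1.040000, y=0.799024: f=0.813933 → y ← 0.799024 + 0.52·0.813933 = 1.222269
s=1.560000, y=1.222269: f=1.208716 → y ← 1.222269 + 0.52·1.208716 = 1.850802
y(2.08) ≈ 1.8508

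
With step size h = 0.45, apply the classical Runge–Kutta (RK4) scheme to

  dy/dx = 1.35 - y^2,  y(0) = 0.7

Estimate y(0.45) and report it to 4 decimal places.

0.9738

RK4: k1 = f(x_n, y_n); k2 = f(x_n + h/2, y_n + (h/2)·k1); k3 = f(x_n + h/2, y_n + (h/2)·k2); k4 = f(x_n + h, y_n + h·k3); y_{n+1} = y_n + (h/6)·(k1 + 2k2 + 2k3 + k4).
x=0.000000, y=0.700000:
  k1 = f(0.000000, 0.700000) = 0.860000
  k2 = f(0.225000, 0.893500) = 0.551658
  k3 = f(0.225000, 0.824123) = 0.670821
  k4 = f(0.450000, 1.001870) = 0.346257
  y ← 0.700000 + (0.45/6)·(k1 + 2k2 + 2k3 + k4) = 0.973841
y(0.45) ≈ 0.9738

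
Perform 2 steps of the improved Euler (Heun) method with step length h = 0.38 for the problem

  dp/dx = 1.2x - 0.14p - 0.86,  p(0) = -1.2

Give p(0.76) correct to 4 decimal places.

-1.3612

Heun: k1 = f(x_n, p_n); k2 = f(x_n + h, p_n + h·k1); p_{n+1} = p_n + (h/2)·(k1 + k2).
x=0.000000, p=-1.200000:
  k1 = f(0.000000, -1.200000) = -0.692000
  k2 = f(0.380000, -1.462960) = -0.199186
  p ← -1.200000 + (0.38/2)·(-0.692000 + (-0.199186)) = -1.369325
x=0.380000, p=-1.369325:
  k1 = f(0.380000, -1.369325) = -0.212294
  k2 = f(0.760000, -1.449997) = 0.255000
  p ← -1.369325 + (0.38/2)·(-0.212294 + 0.255000) = -1.361211
p(0.76) ≈ -1.3612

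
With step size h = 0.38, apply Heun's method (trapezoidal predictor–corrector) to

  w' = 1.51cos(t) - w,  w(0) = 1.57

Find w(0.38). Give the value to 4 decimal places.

Heun: k1 = f(t_n, w_n); k2 = f(t_n + h, w_n + h·k1); w_{n+1} = w_n + (h/2)·(k1 + k2).
t=0.000000, w=1.570000:
  k1 = f(0.000000, 1.570000) = -0.060000
  k2 = f(0.380000, 1.547200) = -0.144916
  w ← 1.570000 + (0.38/2)·(-0.060000 + (-0.144916)) = 1.531066
w(0.38) ≈ 1.5311

1.5311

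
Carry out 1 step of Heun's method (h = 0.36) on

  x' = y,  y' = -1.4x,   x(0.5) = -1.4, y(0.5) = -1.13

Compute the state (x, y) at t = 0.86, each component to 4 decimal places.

-1.6798, -0.3219

Heun on (x,y): k1 = f(t_n, state_n); k2 = f(t_n + h, state_n + h·k1); state_{n+1} = state_n + (h/2)·(k1 + k2).
0.500000: (-1.400000, -1.130000)
  k1 = (-1.130000, 1.960000)
  predictor → (-1.806800, -0.424400)
  k2 = (-0.424400, 2.529520)
  → (-1.679792, -0.321886)
(x(0.86), y(0.86)) ≈ (-1.6798, -0.3219)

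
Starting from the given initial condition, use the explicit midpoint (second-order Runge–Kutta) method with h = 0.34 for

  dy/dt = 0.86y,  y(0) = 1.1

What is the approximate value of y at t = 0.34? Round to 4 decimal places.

1.4687

Midpoint: k1 = f(t_n, y_n); k2 = f(t_n + h/2, y_n + (h/2)·k1); y_{n+1} = y_n + h·k2.
t=0.000000, y=1.100000:
  k1 = f(0.000000, 1.100000) = 0.946000
  k2 = f(0.170000, 1.260820) = 1.084305
  y ← 1.100000 + 0.34·1.084305 = 1.468664
y(0.34) ≈ 1.4687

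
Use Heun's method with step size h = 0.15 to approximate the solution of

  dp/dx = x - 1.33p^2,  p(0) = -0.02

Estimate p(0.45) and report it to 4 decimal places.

Heun: k1 = f(x_n, p_n); k2 = f(x_n + h, p_n + h·k1); p_{n+1} = p_n + (h/2)·(k1 + k2).
x=0.000000, p=-0.020000:
  k1 = f(0.000000, -0.020000) = -0.000532
  k2 = f(0.150000, -0.020080) = 0.149464
  p ← -0.020000 + (0.15/2)·(-0.000532 + 0.149464) = -0.008830
x=0.150000, p=-0.008830:
  k1 = f(0.150000, -0.008830) = 0.149896
  k2 = f(0.300000, 0.013654) = 0.299752
  p ← -0.008830 + (0.15/2)·(0.149896 + 0.299752) = 0.024894
x=0.300000, p=0.024894:
  k1 = f(0.300000, 0.024894) = 0.299176
  k2 = f(0.450000, 0.069770) = 0.443526
  p ← 0.024894 + (0.15/2)·(0.299176 + 0.443526) = 0.080596
p(0.45) ≈ 0.0806

0.0806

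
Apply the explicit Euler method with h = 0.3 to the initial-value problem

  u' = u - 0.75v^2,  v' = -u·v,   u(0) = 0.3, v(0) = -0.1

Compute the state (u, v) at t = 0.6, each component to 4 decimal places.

0.5022, -0.0804

Euler on (u,v): u_{n+1} = u_n + h·u', v_{n+1} = v_n + h·v'.
0.000000: (0.300000, -0.100000); f=(0.292500, 0.030000) → (0.387750, -0.091000)
0.300000: (0.387750, -0.091000); f=(0.381539, 0.035285) → (0.502212, -0.080414)
(u(0.6), v(0.6)) ≈ (0.5022, -0.0804)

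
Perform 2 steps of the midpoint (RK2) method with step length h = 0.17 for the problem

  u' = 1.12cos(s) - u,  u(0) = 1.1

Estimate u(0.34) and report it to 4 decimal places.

1.0992

Midpoint: k1 = f(s_n, u_n); k2 = f(s_n + h/2, u_n + (h/2)·k1); u_{n+1} = u_n + h·k2.
s=0.000000, u=1.100000:
  k1 = f(0.000000, 1.100000) = 0.020000
  k2 = f(0.085000, 1.101700) = 0.014256
  u ← 1.100000 + 0.17·0.014256 = 1.102424
s=0.170000, u=1.102424:
  k1 = f(0.170000, 1.102424) = 0.001431
  k2 = f(0.255000, 1.102545) = -0.018762
  u ← 1.102424 + 0.17·(-0.018762) = 1.099234
u(0.34) ≈ 1.0992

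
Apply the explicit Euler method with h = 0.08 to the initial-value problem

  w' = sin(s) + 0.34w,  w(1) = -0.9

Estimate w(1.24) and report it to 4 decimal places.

Euler: w_{n+1} = w_n + h·f(s_n, w_n).
s=1.000000, w=-0.900000: f=0.535471 → w ← -0.900000 + 0.08·0.535471 = -0.857162
s=1.080000, w=-0.857162: f=0.590523 → w ← -0.857162 + 0.08·0.590523 = -0.809921
s=1.160000, w=-0.809921: f=0.641430 → w ← -0.809921 + 0.08·0.641430 = -0.758606
w(1.24) ≈ -0.7586

-0.7586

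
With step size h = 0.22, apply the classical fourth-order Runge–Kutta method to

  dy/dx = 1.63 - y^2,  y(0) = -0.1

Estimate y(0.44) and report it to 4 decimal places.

RK4: k1 = f(x_n, y_n); k2 = f(x_n + h/2, y_n + (h/2)·k1); k3 = f(x_n + h/2, y_n + (h/2)·k2); k4 = f(x_n + h, y_n + h·k3); y_{n+1} = y_n + (h/6)·(k1 + 2k2 + 2k3 + k4).
x=0.000000, y=-0.100000:
  k1 = f(0.000000, -0.100000) = 1.620000
  k2 = f(0.110000, 0.078200) = 1.623885
  k3 = f(0.110000, 0.078627) = 1.623818
  k4 = f(0.220000, 0.257240) = 1.563828
  y ← -0.100000 + (0.22/6)·(k1 + 2k2 + 2k3 + k4) = 0.254905
x=0.220000, y=0.254905:
  k1 = f(0.220000, 0.254905) = 1.565023
  k2 = f(0.330000, 0.427058) = 1.447622
  k3 = f(0.330000, 0.414144) = 1.458485
  k4 = f(0.440000, 0.575772) = 1.298487
  y ← 0.254905 + (0.22/6)·(k1 + 2k2 + 2k3 + k4) = 0.573015
y(0.44) ≈ 0.5730

0.5730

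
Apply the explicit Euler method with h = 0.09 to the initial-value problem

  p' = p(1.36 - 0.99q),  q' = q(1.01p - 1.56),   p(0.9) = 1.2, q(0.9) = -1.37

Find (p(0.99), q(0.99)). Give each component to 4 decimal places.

1.4934, -1.3271

Euler on (p,q): p_{n+1} = p_n + h·p', q_{n+1} = q_n + h·q'.
0.900000: (1.200000, -1.370000); f=(3.259560, 0.476760) → (1.493360, -1.327092)
(p(0.99), q(0.99)) ≈ (1.4934, -1.3271)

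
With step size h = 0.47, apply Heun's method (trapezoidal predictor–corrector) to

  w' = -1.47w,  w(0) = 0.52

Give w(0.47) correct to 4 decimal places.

Heun: k1 = f(t_n, w_n); k2 = f(t_n + h, w_n + h·k1); w_{n+1} = w_n + (h/2)·(k1 + k2).
t=0.000000, w=0.520000:
  k1 = f(0.000000, 0.520000) = -0.764400
  k2 = f(0.470000, 0.160732) = -0.236276
  w ← 0.520000 + (0.47/2)·(-0.764400 + (-0.236276)) = 0.284841
w(0.47) ≈ 0.2848

0.2848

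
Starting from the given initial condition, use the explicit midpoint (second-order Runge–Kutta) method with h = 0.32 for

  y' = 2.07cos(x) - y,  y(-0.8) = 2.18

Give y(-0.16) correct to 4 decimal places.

2.0348

Midpoint: k1 = f(x_n, y_n); k2 = f(x_n + h/2, y_n + (h/2)·k1); y_{n+1} = y_n + h·k2.
x=-0.800000, y=2.180000:
  k1 = f(-0.800000, 2.180000) = -0.737817
  k2 = f(-0.640000, 2.061949) = -0.401611
  y ← 2.180000 + 0.32·(-0.401611) = 2.051484
x=-0.480000, y=2.051484:
  k1 = f(-0.480000, 2.051484) = -0.215405
  k2 = f(-0.320000, 2.017020) = -0.052102
  y ← 2.051484 + 0.32·(-0.052102) = 2.034812
y(-0.16) ≈ 2.0348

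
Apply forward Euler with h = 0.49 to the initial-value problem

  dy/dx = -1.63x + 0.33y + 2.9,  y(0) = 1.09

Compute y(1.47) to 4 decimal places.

5.4610

Euler: y_{n+1} = y_n + h·f(x_n, y_n).
x=0.000000, y=1.090000: f=3.259700 → y ← 1.090000 + 0.49·3.259700 = 2.687253
x=0.490000, y=2.687253: f=2.988093 → y ← 2.687253 + 0.49·2.988093 = 4.151419
x=0.980000, y=4.151419: f=2.672568 → y ← 4.151419 + 0.49·2.672568 = 5.460977
y(1.47) ≈ 5.4610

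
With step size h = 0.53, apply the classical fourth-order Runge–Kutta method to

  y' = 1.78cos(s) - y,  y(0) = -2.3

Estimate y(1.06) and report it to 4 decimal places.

0.1044

RK4: k1 = f(s_n, y_n); k2 = f(s_n + h/2, y_n + (h/2)·k1); k3 = f(s_n + h/2, y_n + (h/2)·k2); k4 = f(s_n + h, y_n + h·k3); y_{n+1} = y_n + (h/6)·(k1 + 2k2 + 2k3 + k4).
s=0.000000, y=-2.300000:
  k1 = f(0.000000, -2.300000) = 4.080000
  k2 = f(0.265000, -1.218800) = 2.936665
  k3 = f(0.265000, -1.521784) = 3.239649
  k4 = f(0.530000, -0.582986) = 2.118783
  y ← -2.300000 + (0.53/6)·(k1 + 2k2 + 2k3 + k4) = -0.661292
s=0.530000, y=-0.661292:
  k1 = f(0.530000, -0.661292) = 2.197089
  k2 = f(0.795000, -0.079064) = 1.325571
  k3 = f(0.795000, -0.310016) = 1.556523
  k4 = f(1.060000, 0.163665) = 0.706527
  y ← -0.661292 + (0.53/6)·(k1 + 2k2 + 2k3 + k4) = 0.104364
y(1.06) ≈ 0.1044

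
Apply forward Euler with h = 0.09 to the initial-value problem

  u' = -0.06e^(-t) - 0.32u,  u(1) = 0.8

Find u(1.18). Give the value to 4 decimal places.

0.7508

Euler: u_{n+1} = u_n + h·f(t_n, u_n).
t=1.000000, u=0.800000: f=-0.278073 → u ← 0.800000 + 0.09·(-0.278073) = 0.774973
t=1.090000, u=0.774973: f=-0.268164 → u ← 0.774973 + 0.09·(-0.268164) = 0.750839
u(1.18) ≈ 0.7508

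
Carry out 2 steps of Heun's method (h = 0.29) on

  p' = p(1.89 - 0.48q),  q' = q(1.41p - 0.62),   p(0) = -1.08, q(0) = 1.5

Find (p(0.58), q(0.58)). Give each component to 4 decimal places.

Heun on (p,q): k1 = f(t_n, state_n); k2 = f(t_n + h, state_n + h·k1); state_{n+1} = state_n + (h/2)·(k1 + k2).
0.000000: (-1.080000, 1.500000)
  k1 = (-1.263600, -3.214200)
  predictor → (-1.446444, 0.567882)
  k2 = (-2.339503, -1.510274)
  → (-1.602450, 0.814951)
0.290000: (-1.602450, 0.814951)
  k1 = (-2.401789, -2.346615)
  predictor → (-2.298969, 0.134433)
  k2 = (-4.196704, -0.519119)
  → (-2.559231, 0.399420)
(p(0.58), q(0.58)) ≈ (-2.5592, 0.3994)

-2.5592, 0.3994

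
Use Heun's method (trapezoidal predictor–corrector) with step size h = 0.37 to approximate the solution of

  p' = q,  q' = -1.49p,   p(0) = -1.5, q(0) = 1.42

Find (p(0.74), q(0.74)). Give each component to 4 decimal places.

Heun on (p,q): k1 = f(t_n, state_n); k2 = f(t_n + h, state_n + h·k1); state_{n+1} = state_n + (h/2)·(k1 + k2).
0.000000: (-1.500000, 1.420000)
  k1 = (1.420000, 2.235000)
  predictor → (-0.974600, 2.246950)
  k2 = (2.246950, 1.452154)
  → (-0.821614, 2.102123)
0.370000: (-0.821614, 2.102123)
  k1 = (2.102123, 1.224205)
  predictor → (-0.043829, 2.555079)
  k2 = (2.555079, 0.065305)
  → (0.039968, 2.340683)
(p(0.74), q(0.74)) ≈ (0.0400, 2.3407)

0.0400, 2.3407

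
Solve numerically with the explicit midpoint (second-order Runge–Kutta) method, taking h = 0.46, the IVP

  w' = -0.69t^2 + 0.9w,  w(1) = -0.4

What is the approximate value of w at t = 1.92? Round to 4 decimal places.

Midpoint: k1 = f(t_n, w_n); k2 = f(t_n + h/2, w_n + (h/2)·k1); w_{n+1} = w_n + h·k2.
t=1.000000, w=-0.400000:
  k1 = f(1.000000, -0.400000) = -1.050000
  k2 = f(1.230000, -0.641500) = -1.621251
  w ← -0.400000 + 0.46·(-1.621251) = -1.145775
t=1.460000, w=-1.145775:
  k1 = f(1.460000, -1.145775) = -2.502002
  k2 = f(1.690000, -1.721236) = -3.519821
  w ← -1.145775 + 0.46·(-3.519821) = -2.764893
w(1.92) ≈ -2.7649

-2.7649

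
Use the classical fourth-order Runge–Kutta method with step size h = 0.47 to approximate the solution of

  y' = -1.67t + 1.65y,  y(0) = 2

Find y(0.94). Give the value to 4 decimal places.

8.0881

RK4: k1 = f(t_n, y_n); k2 = f(t_n + h/2, y_n + (h/2)·k1); k3 = f(t_n + h/2, y_n + (h/2)·k2); k4 = f(t_n + h, y_n + h·k3); y_{n+1} = y_n + (h/6)·(k1 + 2k2 + 2k3 + k4).
t=0.000000, y=2.000000:
  k1 = f(0.000000, 2.000000) = 3.300000
  k2 = f(0.235000, 2.775500) = 4.187125
  k3 = f(0.235000, 2.983974) = 4.531108
  k4 = f(0.470000, 4.129621) = 6.028974
  y ← 2.000000 + (0.47/6)·(k1 + 2k2 + 2k3 + k4) = 4.096626
t=0.470000, y=4.096626:
  k1 = f(0.470000, 4.096626) = 5.974533
  k2 = f(0.705000, 5.500641) = 7.898708
  k3 = f(0.705000, 5.952823) = 8.644807
  k4 = f(0.940000, 8.159685) = 11.893681
  y ← 4.096626 + (0.47/6)·(k1 + 2k2 + 2k3 + k4) = 8.088120
y(0.94) ≈ 8.0881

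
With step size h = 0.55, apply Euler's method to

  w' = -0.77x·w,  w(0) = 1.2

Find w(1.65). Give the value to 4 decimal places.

Euler: w_{n+1} = w_n + h·f(x_n, w_n).
x=0.000000, w=1.200000: f=0.000000 → w ← 1.200000 + 0.55·0.000000 = 1.200000
x=0.550000, w=1.200000: f=-0.508200 → w ← 1.200000 + 0.55·(-0.508200) = 0.920490
x=1.100000, w=0.920490: f=-0.779655 → w ← 0.920490 + 0.55·(-0.779655) = 0.491680
w(1.65) ≈ 0.4917

0.4917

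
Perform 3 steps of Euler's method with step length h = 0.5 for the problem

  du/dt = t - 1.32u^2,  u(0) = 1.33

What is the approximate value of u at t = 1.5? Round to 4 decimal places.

0.7921

Euler: u_{n+1} = u_n + h·f(t_n, u_n).
t=0.000000, u=1.330000: f=-2.334948 → u ← 1.330000 + 0.5·(-2.334948) = 0.162526
t=0.500000, u=0.162526: f=0.465133 → u ← 0.162526 + 0.5·0.465133 = 0.395092
t=1.000000, u=0.395092: f=0.793951 → u ← 0.395092 + 0.5·0.793951 = 0.792068
u(1.5) ≈ 0.7921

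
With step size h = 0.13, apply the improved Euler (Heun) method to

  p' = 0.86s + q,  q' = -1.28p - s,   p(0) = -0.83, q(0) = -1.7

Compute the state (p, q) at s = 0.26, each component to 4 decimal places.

-1.2046, -1.3895

Heun on (p,q): k1 = f(s_n, state_n); k2 = f(s_n + h, state_n + h·k1); state_{n+1} = state_n + (h/2)·(k1 + k2).
0.000000: (-0.830000, -1.700000)
  k1 = (-1.700000, 1.062400)
  predictor → (-1.051000, -1.561888)
  k2 = (-1.450088, 1.215280)
  → (-1.034756, -1.551951)
0.130000: (-1.034756, -1.551951)
  k1 = (-1.440151, 1.194487)
  predictor → (-1.221975, -1.396667)
  k2 = (-1.173067, 1.304128)
  → (-1.204615, -1.389541)
(p(0.26), q(0.26)) ≈ (-1.2046, -1.3895)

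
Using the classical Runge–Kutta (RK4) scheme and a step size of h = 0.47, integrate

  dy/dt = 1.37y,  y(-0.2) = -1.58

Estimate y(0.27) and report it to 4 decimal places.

-3.0065

RK4: k1 = f(t_n, y_n); k2 = f(t_n + h/2, y_n + (h/2)·k1); k3 = f(t_n + h/2, y_n + (h/2)·k2); k4 = f(t_n + h, y_n + h·k3); y_{n+1} = y_n + (h/6)·(k1 + 2k2 + 2k3 + k4).
t=-0.200000, y=-1.580000:
  k1 = f(-0.200000, -1.580000) = -2.164600
  k2 = f(0.035000, -2.088681) = -2.861493
  k3 = f(0.035000, -2.252451) = -3.085858
  k4 = f(0.270000, -3.030353) = -4.151584
  y ← -1.580000 + (0.47/6)·(k1 + 2k2 + 2k3 + k4) = -3.006519
y(0.27) ≈ -3.0065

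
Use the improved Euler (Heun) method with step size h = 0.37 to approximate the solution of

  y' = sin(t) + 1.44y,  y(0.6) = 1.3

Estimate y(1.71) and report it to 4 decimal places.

Heun: k1 = f(t_n, y_n); k2 = f(t_n + h, y_n + h·k1); y_{n+1} = y_n + (h/2)·(k1 + k2).
t=0.600000, y=1.300000:
  k1 = f(0.600000, 1.300000) = 2.436642
  k2 = f(0.970000, 2.201558) = 3.995129
  y ← 1.300000 + (0.37/2)·(2.436642 + 3.995129) = 2.489878
t=0.970000, y=2.489878:
  k1 = f(0.970000, 2.489878) = 4.410310
  k2 = f(1.340000, 4.121692) = 6.908721
  y ← 2.489878 + (0.37/2)·(4.410310 + 6.908721) = 4.583898
t=1.340000, y=4.583898:
  k1 = f(1.340000, 4.583898) = 7.574298
  k2 = f(1.710000, 7.386389) = 11.626727
  y ← 4.583898 + (0.37/2)·(7.574298 + 11.626727) = 8.136088
y(1.71) ≈ 8.1361

8.1361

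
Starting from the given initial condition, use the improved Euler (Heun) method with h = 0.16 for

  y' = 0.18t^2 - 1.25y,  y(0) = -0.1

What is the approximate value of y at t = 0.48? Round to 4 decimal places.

-0.0489

Heun: k1 = f(t_n, y_n); k2 = f(t_n + h, y_n + h·k1); y_{n+1} = y_n + (h/2)·(k1 + k2).
t=0.000000, y=-0.100000:
  k1 = f(0.000000, -0.100000) = 0.125000
  k2 = f(0.160000, -0.080000) = 0.104608
  y ← -0.100000 + (0.16/2)·(0.125000 + 0.104608) = -0.081631
t=0.160000, y=-0.081631:
  k1 = f(0.160000, -0.081631) = 0.106647
  k2 = f(0.320000, -0.064568) = 0.099142
  y ← -0.081631 + (0.16/2)·(0.106647 + 0.099142) = -0.065168
t=0.320000, y=-0.065168:
  k1 = f(0.320000, -0.065168) = 0.099892
  k2 = f(0.480000, -0.049185) = 0.102954
  y ← -0.065168 + (0.16/2)·(0.099892 + 0.102954) = -0.048941
y(0.48) ≈ -0.0489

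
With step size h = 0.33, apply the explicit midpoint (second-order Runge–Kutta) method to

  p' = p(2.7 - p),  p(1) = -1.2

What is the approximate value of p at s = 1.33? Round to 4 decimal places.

-4.2408

Midpoint: k1 = f(s_n, p_n); k2 = f(s_n + h/2, p_n + (h/2)·k1); p_{n+1} = p_n + h·k2.
s=1.000000, p=-1.200000:
  k1 = f(1.000000, -1.200000) = -4.680000
  k2 = f(1.165000, -1.972200) = -9.214513
  p ← -1.200000 + 0.33·(-9.214513) = -4.240789
p(1.33) ≈ -4.2408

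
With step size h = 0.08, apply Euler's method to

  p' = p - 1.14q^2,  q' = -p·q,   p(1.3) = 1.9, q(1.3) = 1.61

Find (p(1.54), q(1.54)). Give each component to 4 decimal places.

1.8099, 0.9998

Euler on (p,q): p_{n+1} = p_n + h·p', q_{n+1} = q_n + h·q'.
1.300000: (1.900000, 1.610000); f=(-1.054994, -3.059000) → (1.815600, 1.365280)
1.380000: (1.815600, 1.365280); f=(-0.309348, -2.478803) → (1.790853, 1.166976)
1.460000: (1.790853, 1.166976); f=(0.238364, -2.089882) → (1.809922, 0.999785)
(p(1.54), q(1.54)) ≈ (1.8099, 0.9998)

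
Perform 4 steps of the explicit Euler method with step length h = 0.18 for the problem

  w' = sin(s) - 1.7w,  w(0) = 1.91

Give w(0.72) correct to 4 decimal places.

Euler: w_{n+1} = w_n + h·f(s_n, w_n).
s=0.000000, w=1.910000: f=-3.247000 → w ← 1.910000 + 0.18·(-3.247000) = 1.325540
s=0.180000, w=1.325540: f=-2.074388 → w ← 1.325540 + 0.18·(-2.074388) = 0.952150
s=0.360000, w=0.952150: f=-1.266381 → w ← 0.952150 + 0.18·(-1.266381) = 0.724202
s=0.540000, w=0.724202: f=-0.717007 → w ← 0.724202 + 0.18·(-0.717007) = 0.595140
w(0.72) ≈ 0.5951

0.5951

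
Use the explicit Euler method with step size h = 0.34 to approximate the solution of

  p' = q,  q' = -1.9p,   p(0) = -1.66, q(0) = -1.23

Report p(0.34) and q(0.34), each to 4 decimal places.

Euler on (p,q): p_{n+1} = p_n + h·p', q_{n+1} = q_n + h·q'.
0.000000: (-1.660000, -1.230000); f=(-1.230000, 3.154000) → (-2.078200, -0.157640)
(p(0.34), q(0.34)) ≈ (-2.0782, -0.1576)

-2.0782, -0.1576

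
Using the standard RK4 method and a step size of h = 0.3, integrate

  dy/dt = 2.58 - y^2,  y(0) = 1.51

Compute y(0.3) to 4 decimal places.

1.5683

RK4: k1 = f(t_n, y_n); k2 = f(t_n + h/2, y_n + (h/2)·k1); k3 = f(t_n + h/2, y_n + (h/2)·k2); k4 = f(t_n + h, y_n + h·k3); y_{n+1} = y_n + (h/6)·(k1 + 2k2 + 2k3 + k4).
t=0.000000, y=1.510000:
  k1 = f(0.000000, 1.510000) = 0.299900
  k2 = f(0.150000, 1.554985) = 0.162022
  k3 = f(0.150000, 1.534303) = 0.225914
  k4 = f(0.300000, 1.577774) = 0.090629
  y ← 1.510000 + (0.3/6)·(k1 + 2k2 + 2k3 + k4) = 1.568320
y(0.3) ≈ 1.5683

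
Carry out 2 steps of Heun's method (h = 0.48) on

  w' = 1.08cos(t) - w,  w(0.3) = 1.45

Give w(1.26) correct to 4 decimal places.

0.9590

Heun: k1 = f(t_n, w_n); k2 = f(t_n + h, w_n + h·k1); w_{n+1} = w_n + (h/2)·(k1 + k2).
t=0.300000, w=1.450000:
  k1 = f(0.300000, 1.450000) = -0.418237
  k2 = f(0.780000, 1.249246) = -0.481460
  w ← 1.450000 + (0.48/2)·(-0.418237 + (-0.481460)) = 1.234073
t=0.780000, w=1.234073:
  k1 = f(0.780000, 1.234073) = -0.466286
  k2 = f(1.260000, 1.010255) = -0.679973
  w ← 1.234073 + (0.48/2)·(-0.466286 + (-0.679973)) = 0.958971
w(1.26) ≈ 0.9590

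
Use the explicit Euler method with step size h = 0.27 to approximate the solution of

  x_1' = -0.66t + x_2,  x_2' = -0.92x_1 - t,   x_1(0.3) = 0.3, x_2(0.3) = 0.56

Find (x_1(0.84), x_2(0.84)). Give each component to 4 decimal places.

Euler on (x_1,x_2): x_1_{n+1} = x_1_n + h·x_1', x_2_{n+1} = x_2_n + h·x_2'.
0.300000: (0.300000, 0.560000); f=(0.362000, -0.576000) → (0.397740, 0.404480)
0.570000: (0.397740, 0.404480); f=(0.028280, -0.935921) → (0.405376, 0.151781)
(x_1(0.84), x_2(0.84)) ≈ (0.4054, 0.1518)

0.4054, 0.1518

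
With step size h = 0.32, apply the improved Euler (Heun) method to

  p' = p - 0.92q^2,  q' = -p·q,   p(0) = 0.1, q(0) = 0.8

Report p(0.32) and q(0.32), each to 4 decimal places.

Heun on (p,q): k1 = f(x_n, state_n); k2 = f(x_n + h, state_n + h·k1); state_{n+1} = state_n + (h/2)·(k1 + k2).
0.000000: (0.100000, 0.800000)
  k1 = (-0.488800, -0.080000)
  predictor → (-0.056416, 0.774400)
  k2 = (-0.608136, 0.043689)
  → (-0.075510, 0.794190)
(p(0.32), q(0.32)) ≈ (-0.0755, 0.7942)

-0.0755, 0.7942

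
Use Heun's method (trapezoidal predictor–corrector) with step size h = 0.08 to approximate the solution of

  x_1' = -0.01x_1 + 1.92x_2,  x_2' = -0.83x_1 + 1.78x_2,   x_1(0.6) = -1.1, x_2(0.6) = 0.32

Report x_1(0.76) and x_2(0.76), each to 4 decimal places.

Heun on (x_1,x_2): k1 = f(x_n, state_n); k2 = f(x_n + h, state_n + h·k1); state_{n+1} = state_n + (h/2)·(k1 + k2).
0.600000: (-1.100000, 0.320000)
  k1 = (0.625400, 1.482600)
  predictor → (-1.049968, 0.438608)
  k2 = (0.852627, 1.652196)
  → (-1.040879, 0.445392)
0.680000: (-1.040879, 0.445392)
  k1 = (0.865561, 1.656727)
  predictor → (-0.971634, 0.577930)
  k2 = (1.119342, 1.835172)
  → (-0.961483, 0.585068)
(x_1(0.76), x_2(0.76)) ≈ (-0.9615, 0.5851)

-0.9615, 0.5851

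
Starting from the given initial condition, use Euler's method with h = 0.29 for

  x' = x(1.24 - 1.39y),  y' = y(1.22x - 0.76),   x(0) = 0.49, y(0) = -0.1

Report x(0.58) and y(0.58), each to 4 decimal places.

Euler on (x,y): x_{n+1} = x_n + h·x', y_{n+1} = y_n + h·y'.
0.000000: (0.490000, -0.100000); f=(0.675710, 0.016220) → (0.685956, -0.095296)
0.290000: (0.685956, -0.095296); f=(0.941448, -0.007325) → (0.958976, -0.097420)
(x(0.58), y(0.58)) ≈ (0.9590, -0.0974)

0.9590, -0.0974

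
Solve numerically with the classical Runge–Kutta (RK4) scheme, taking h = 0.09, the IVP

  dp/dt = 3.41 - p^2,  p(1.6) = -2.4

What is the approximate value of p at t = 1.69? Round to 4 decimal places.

-2.6666

RK4: k1 = f(t_n, p_n); k2 = f(t_n + h/2, p_n + (h/2)·k1); k3 = f(t_n + h/2, p_n + (h/2)·k2); k4 = f(t_n + h, p_n + h·k3); p_{n+1} = p_n + (h/6)·(k1 + 2k2 + 2k3 + k4).
t=1.600000, p=-2.400000:
  k1 = f(1.600000, -2.400000) = -2.350000
  k2 = f(1.645000, -2.505750) = -2.868783
  k3 = f(1.645000, -2.529095) = -2.986323
  k4 = f(1.690000, -2.668769) = -3.712328
  p ← -2.400000 + (0.09/6)·(k1 + 2k2 + 2k3 + k4) = -2.666588
p(1.69) ≈ -2.6666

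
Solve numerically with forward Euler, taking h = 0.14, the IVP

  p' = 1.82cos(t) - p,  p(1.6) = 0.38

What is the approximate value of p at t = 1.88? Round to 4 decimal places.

Euler: p_{n+1} = p_n + h·f(t_n, p_n).
t=1.600000, p=0.380000: f=-0.433143 → p ← 0.380000 + 0.14·(-0.433143) = 0.319360
t=1.740000, p=0.319360: f=-0.625843 → p ← 0.319360 + 0.14·(-0.625843) = 0.231742
p(1.88) ≈ 0.2317

0.2317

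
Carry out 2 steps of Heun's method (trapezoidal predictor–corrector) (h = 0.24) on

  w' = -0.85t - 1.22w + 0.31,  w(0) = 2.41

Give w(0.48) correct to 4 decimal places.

Heun: k1 = f(t_n, w_n); k2 = f(t_n + h, w_n + h·k1); w_{n+1} = w_n + (h/2)·(k1 + k2).
t=0.000000, w=2.410000:
  k1 = f(0.000000, 2.410000) = -2.630200
  k2 = f(0.240000, 1.778752) = -2.064077
  w ← 2.410000 + (0.24/2)·(-2.630200 + (-2.064077)) = 1.846687
t=0.240000, w=1.846687:
  k1 = f(0.240000, 1.846687) = -2.146958
  k2 = f(0.480000, 1.331417) = -1.722329
  w ← 1.846687 + (0.24/2)·(-2.146958 + (-1.722329)) = 1.382372
w(0.48) ≈ 1.3824

1.3824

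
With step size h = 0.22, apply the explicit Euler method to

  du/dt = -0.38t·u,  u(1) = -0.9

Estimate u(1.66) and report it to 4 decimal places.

Euler: u_{n+1} = u_n + h·f(t_n, u_n).
t=1.000000, u=-0.900000: f=0.342000 → u ← -0.900000 + 0.22·0.342000 = -0.824760
t=1.220000, u=-0.824760: f=0.382359 → u ← -0.824760 + 0.22·0.382359 = -0.740641
t=1.440000, u=-0.740641: f=0.405279 → u ← -0.740641 + 0.22·0.405279 = -0.651480
u(1.66) ≈ -0.6515

-0.6515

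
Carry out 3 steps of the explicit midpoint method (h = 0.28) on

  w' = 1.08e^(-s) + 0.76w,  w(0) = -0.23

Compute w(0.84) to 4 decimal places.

0.4607

Midpoint: k1 = f(s_n, w_n); k2 = f(s_n + h/2, w_n + (h/2)·k1); w_{n+1} = w_n + h·k2.
s=0.000000, w=-0.230000:
  k1 = f(0.000000, -0.230000) = 0.905200
  k2 = f(0.140000, -0.103272) = 0.860420
  w ← -0.230000 + 0.28·0.860420 = 0.010918
s=0.280000, w=0.010918:
  k1 = f(0.280000, 0.010918) = 0.824544
  k2 = f(0.420000, 0.126354) = 0.805639
  w ← 0.010918 + 0.28·0.805639 = 0.236497
s=0.560000, w=0.236497:
  k1 = f(0.560000, 0.236497) = 0.796643
  k2 = f(0.700000, 0.348027) = 0.800812
  w ← 0.236497 + 0.28·0.800812 = 0.460724
w(0.84) ≈ 0.4607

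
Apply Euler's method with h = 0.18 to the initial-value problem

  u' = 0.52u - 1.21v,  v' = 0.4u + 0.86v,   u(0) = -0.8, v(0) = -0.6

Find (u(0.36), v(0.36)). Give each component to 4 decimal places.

-0.6504, -0.9202

Euler on (u,v): u_{n+1} = u_n + h·u', v_{n+1} = v_n + h·v'.
0.000000: (-0.800000, -0.600000); f=(0.310000, -0.836000) → (-0.744200, -0.750480)
0.180000: (-0.744200, -0.750480); f=(0.521097, -0.943093) → (-0.650403, -0.920237)
(u(0.36), v(0.36)) ≈ (-0.6504, -0.9202)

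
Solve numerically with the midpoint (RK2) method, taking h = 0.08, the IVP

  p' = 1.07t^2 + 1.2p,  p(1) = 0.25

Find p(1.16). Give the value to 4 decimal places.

Midpoint: k1 = f(t_n, p_n); k2 = f(t_n + h/2, p_n + (h/2)·k1); p_{n+1} = p_n + h·k2.
t=1.000000, p=0.250000:
  k1 = f(1.000000, 0.250000) = 1.370000
  k2 = f(1.040000, 0.304800) = 1.523072
  p ← 0.250000 + 0.08·1.523072 = 0.371846
t=1.080000, p=0.371846:
  k1 = f(1.080000, 0.371846) = 1.694263
  k2 = f(1.120000, 0.439616) = 1.869748
  p ← 0.371846 + 0.08·1.869748 = 0.521426
p(1.16) ≈ 0.5214

0.5214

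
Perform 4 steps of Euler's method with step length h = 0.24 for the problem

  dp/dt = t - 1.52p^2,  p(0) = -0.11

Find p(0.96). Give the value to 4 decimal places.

Euler: p_{n+1} = p_n + h·f(t_n, p_n).
t=0.000000, p=-0.110000: f=-0.018392 → p ← -0.110000 + 0.24·(-0.018392) = -0.114414
t=0.240000, p=-0.114414: f=0.220102 → p ← -0.114414 + 0.24·0.220102 = -0.061590
t=0.480000, p=-0.061590: f=0.474234 → p ← -0.061590 + 0.24·0.474234 = 0.052227
t=0.720000, p=0.052227: f=0.715854 → p ← 0.052227 + 0.24·0.715854 = 0.224032
p(0.96) ≈ 0.2240

0.2240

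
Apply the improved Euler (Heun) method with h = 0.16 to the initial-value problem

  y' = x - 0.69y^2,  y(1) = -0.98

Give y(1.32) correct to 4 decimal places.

-0.7911

Heun: k1 = f(x_n, y_n); k2 = f(x_n + h, y_n + h·k1); y_{n+1} = y_n + (h/2)·(k1 + k2).
x=1.000000, y=-0.980000:
  k1 = f(1.000000, -0.980000) = 0.337324
  k2 = f(1.160000, -0.926028) = 0.568306
  y ← -0.980000 + (0.16/2)·(0.337324 + 0.568306) = -0.907550
x=1.160000, y=-0.907550:
  k1 = f(1.160000, -0.907550) = 0.591684
  k2 = f(1.320000, -0.812880) = 0.864066
  y ← -0.907550 + (0.16/2)·(0.591684 + 0.864066) = -0.791090
y(1.32) ≈ -0.7911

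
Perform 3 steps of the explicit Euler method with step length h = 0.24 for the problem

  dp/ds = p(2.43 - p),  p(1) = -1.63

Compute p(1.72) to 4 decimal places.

-25.7950

Euler: p_{n+1} = p_n + h·f(s_n, p_n).
s=1.000000, p=-1.630000: f=-6.617800 → p ← -1.630000 + 0.24·(-6.617800) = -3.218272
s=1.240000, p=-3.218272: f=-18.177676 → p ← -3.218272 + 0.24·(-18.177676) = -7.580914
s=1.480000, p=-7.580914: f=-75.891881 → p ← -7.580914 + 0.24·(-75.891881) = -25.794966
p(1.72) ≈ -25.7950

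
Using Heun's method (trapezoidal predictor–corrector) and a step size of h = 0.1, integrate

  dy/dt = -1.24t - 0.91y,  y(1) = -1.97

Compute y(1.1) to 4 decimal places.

-1.9234

Heun: k1 = f(t_n, y_n); k2 = f(t_n + h, y_n + h·k1); y_{n+1} = y_n + (h/2)·(k1 + k2).
t=1.000000, y=-1.970000:
  k1 = f(1.000000, -1.970000) = 0.552700
  k2 = f(1.100000, -1.914730) = 0.378404
  y ← -1.970000 + (0.1/2)·(0.552700 + 0.378404) = -1.923445
y(1.1) ≈ -1.9234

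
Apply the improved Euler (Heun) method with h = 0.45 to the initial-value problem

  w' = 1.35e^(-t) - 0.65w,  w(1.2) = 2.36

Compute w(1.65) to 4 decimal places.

Heun: k1 = f(t_n, w_n); k2 = f(t_n + h, w_n + h·k1); w_{n+1} = w_n + (h/2)·(k1 + k2).
t=1.200000, w=2.360000:
  k1 = f(1.200000, 2.360000) = -1.127388
  k2 = f(1.650000, 1.852675) = -0.944972
  w ← 2.360000 + (0.45/2)·(-1.127388 + (-0.944972)) = 1.893719
w(1.65) ≈ 1.8937

1.8937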